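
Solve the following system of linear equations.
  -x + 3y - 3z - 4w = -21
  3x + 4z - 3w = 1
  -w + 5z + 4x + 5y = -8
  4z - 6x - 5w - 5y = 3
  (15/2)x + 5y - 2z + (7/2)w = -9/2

no solution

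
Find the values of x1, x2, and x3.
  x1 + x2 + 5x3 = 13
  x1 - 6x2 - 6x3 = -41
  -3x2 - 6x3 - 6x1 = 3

x1 = -5, x2 = 3, x3 = 3

Row-reduce the augmented matrix:
R2 ← R2 − 1·R1.
R3 ← R3 + 6·R1.
R2 ← R2 / (-7).
R1 ← R1 − 1·R2.
R3 ← R3 − 3·R2.
R3 ← R3 / (135/7).
R1 ← R1 − 24/7·R3.
R2 ← R2 − 11/7·R3.
Reading off the reduced rows gives x1 = -5, x2 = 3, x3 = 3.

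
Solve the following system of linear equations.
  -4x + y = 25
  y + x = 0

Row-reduce the augmented matrix:
R1 ← R1 / (-4).
R2 ← R2 − 1·R1.
R2 ← R2 / (5/4).
R1 ← R1 + 1/4·R2.
Reading off the reduced rows gives x = -5, y = 5.

x = -5, y = 5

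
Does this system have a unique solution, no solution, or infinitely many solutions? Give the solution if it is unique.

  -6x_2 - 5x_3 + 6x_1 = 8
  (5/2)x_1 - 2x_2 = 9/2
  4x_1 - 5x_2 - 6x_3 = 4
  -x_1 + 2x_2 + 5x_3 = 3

no solution

Row-reduce:
R1 ← R1 / (6).
R2 ← R2 − 5/2·R1.
R3 ← R3 − 4·R1.
R4 ← R4 + 1·R1.
R2 ← R2 / (1/2).
R1 ← R1 + 1·R2.
R3 ← R3 + 1·R2.
R4 ← R4 − 1·R2.
R3 ← R3 / (3/2).
R1 ← R1 − 10/3·R3.
R2 ← R2 − 25/6·R3.
Row 4 reduces to 0 = 2, a contradiction. The system is inconsistent.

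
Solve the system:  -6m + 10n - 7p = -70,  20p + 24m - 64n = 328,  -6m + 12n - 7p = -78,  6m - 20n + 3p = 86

Row-reduce the augmented matrix:
R1 ← R1 / (-6).
R2 ← R2 − 24·R1.
R3 ← R3 + 6·R1.
R4 ← R4 − 6·R1.
R2 ← R2 / (-24).
R1 ← R1 + 5/3·R2.
R3 ← R3 − 2·R2.
R4 ← R4 + 10·R2.
R3 ← R3 / (-2/3).
R1 ← R1 − 31/18·R3.
R2 ← R2 − 1/3·R3.
R4 ← R4 + 2/3·R3.
R4 reduces to 0 = 0, so the extra equation is consistent.
Reading off the reduced rows gives m = -2, n = -4, p = 6.

m = -2, n = -4, p = 6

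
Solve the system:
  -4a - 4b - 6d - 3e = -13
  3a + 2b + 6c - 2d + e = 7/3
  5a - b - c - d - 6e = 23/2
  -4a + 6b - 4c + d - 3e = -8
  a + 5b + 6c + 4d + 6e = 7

a = 1, b = -1, c = 3/2, d = 3, e = -5/3

Row-reduce the augmented matrix:
R1 ← R1 / (-4).
R2 ← R2 − 3·R1.
R3 ← R3 − 5·R1.
R4 ← R4 + 4·R1.
R5 ← R5 − 1·R1.
R2 ← R2 / (-1).
R1 ← R1 − 1·R2.
R3 ← R3 + 6·R2.
R4 ← R4 − 10·R2.
R5 ← R5 − 4·R2.
R3 ← R3 / (-37).
R1 ← R1 − 6·R3.
R2 ← R2 + 6·R3.
R4 ← R4 − 56·R3.
R5 ← R5 − 30·R3.
R4 ← R4 / (-438/37).
R1 ← R1 + 2/37·R4.
R2 ← R2 − 115/74·R4.
R3 ← R3 + 61/74·R4.
R5 ← R5 − 91/74·R4.
R5 ← R5 / (-5653/1752).
R1 ← R1 + 347/438·R5.
R2 ← R2 + 829/1752·R5.
R3 ← R3 − 2047/1752·R5.
R4 ← R4 − 1177/876·R5.
Reading off the reduced rows gives a = 1, b = -1, c = 3/2, d = 3, e = -5/3.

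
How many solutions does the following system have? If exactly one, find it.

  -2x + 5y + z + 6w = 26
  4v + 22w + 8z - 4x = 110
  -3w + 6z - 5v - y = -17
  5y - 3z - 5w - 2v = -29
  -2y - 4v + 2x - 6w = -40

infinitely many solutions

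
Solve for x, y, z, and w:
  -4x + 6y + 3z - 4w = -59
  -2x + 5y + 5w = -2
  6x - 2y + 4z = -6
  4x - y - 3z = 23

x = 1, y = -4, z = -5, w = 4

Row-reduce the augmented matrix:
R1 ← R1 / (-4).
R2 ← R2 + 2·R1.
R3 ← R3 − 6·R1.
R4 ← R4 − 4·R1.
R2 ← R2 / (2).
R1 ← R1 + 3/2·R2.
R3 ← R3 − 7·R2.
R4 ← R4 − 5·R2.
R3 ← R3 / (55/4).
R1 ← R1 + 15/8·R3.
R2 ← R2 + 3/4·R3.
R4 ← R4 − 15/4·R3.
R4 ← R4 / (-145/11).
R1 ← R1 − 23/11·R4.
R2 ← R2 − 101/55·R4.
R3 ← R3 + 122/55·R4.
Reading off the reduced rows gives x = 1, y = -4, z = -5, w = 4.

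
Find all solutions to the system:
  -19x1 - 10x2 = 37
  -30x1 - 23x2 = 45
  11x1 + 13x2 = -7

no solution

Row-reduce:
R1 ← R1 / (-19).
R2 ← R2 + 30·R1.
R3 ← R3 − 11·R1.
R2 ← R2 / (-137/19).
R1 ← R1 − 10/19·R2.
R3 ← R3 − 137/19·R2.
Row 3 reduces to 0 = 1, a contradiction. The system is inconsistent.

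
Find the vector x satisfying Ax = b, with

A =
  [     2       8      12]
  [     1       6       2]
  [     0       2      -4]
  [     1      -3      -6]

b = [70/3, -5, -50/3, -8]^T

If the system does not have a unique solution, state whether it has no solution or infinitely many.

Row-reduce the augmented matrix:
R1 ← R1 / (2).
R2 ← R2 − 1·R1.
R4 ← R4 − 1·R1.
R2 ← R2 / (2).
R1 ← R1 − 4·R2.
R3 ← R3 − 2·R2.
R4 ← R4 + 7·R2.
Swap R3 and R4.
R3 ← R3 / (-26).
R1 ← R1 − 14·R3.
R2 ← R2 + 2·R3.
R4 reduces to 0 = 0, so the extra equation is consistent.
Reading off the reduced rows gives x_1 = 3, x_2 = -7/3, x_3 = 3.

x_1 = 3, x_2 = -7/3, x_3 = 3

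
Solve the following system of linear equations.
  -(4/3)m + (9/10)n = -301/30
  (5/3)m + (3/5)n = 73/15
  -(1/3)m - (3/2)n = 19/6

Row-reduce:
R1 ← R1 / (-4/3).
R2 ← R2 − 5/3·R1.
R3 ← R3 + 1/3·R1.
R2 ← R2 / (69/40).
R1 ← R1 + 27/40·R2.
R3 ← R3 + 69/40·R2.
Row 3 reduces to 0 = -2, a contradiction. The system is inconsistent.

no solution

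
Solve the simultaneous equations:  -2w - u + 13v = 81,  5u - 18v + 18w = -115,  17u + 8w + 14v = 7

u = -5, v = 6, w = 1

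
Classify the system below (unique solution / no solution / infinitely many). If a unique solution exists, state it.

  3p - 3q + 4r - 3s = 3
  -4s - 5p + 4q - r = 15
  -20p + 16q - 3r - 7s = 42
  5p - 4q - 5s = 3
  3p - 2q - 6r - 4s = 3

Row-reduce the augmented matrix:
R1 ← R1 / (3).
R2 ← R2 + 5·R1.
R3 ← R3 + 20·R1.
R4 ← R4 − 5·R1.
R5 ← R5 − 3·R1.
R2 ← R2 / (-1).
R1 ← R1 + 1·R2.
R3 ← R3 + 4·R2.
R4 ← R4 − 1·R2.
R5 ← R5 − 1·R2.
R1 ← R1 + 13/3·R3.
R2 ← R2 + 17/3·R3.
R4 ← R4 + 1·R3.
R5 ← R5 + 13/3·R3.
Swap R4 and R5.
R4 ← R4 / (29).
R1 ← R1 − 47·R4.
R2 ← R2 − 60·R4.
R3 ← R3 − 9·R4.
R5 reduces to 0 = 0, so the extra equation is consistent.
Reading off the reduced rows gives p = -3, q = -2, r = 0, s = -2.

p = -3, q = -2, r = 0, s = -2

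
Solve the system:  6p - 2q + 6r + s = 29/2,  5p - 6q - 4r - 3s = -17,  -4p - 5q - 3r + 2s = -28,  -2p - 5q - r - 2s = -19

Row-reduce the augmented matrix:
R1 ← R1 / (6).
R2 ← R2 − 5·R1.
R3 ← R3 + 4·R1.
R4 ← R4 + 2·R1.
R2 ← R2 / (-13/3).
R1 ← R1 + 1/3·R2.
R3 ← R3 + 19/3·R2.
R4 ← R4 + 17/3·R2.
R3 ← R3 / (184/13).
R1 ← R1 − 22/13·R3.
R2 ← R2 − 27/13·R3.
R4 ← R4 − 166/13·R3.
R4 ← R4 / (-757/184).
R1 ← R1 + 97/184·R4.
R2 ← R2 + 121/368·R4.
R3 ← R3 − 215/368·R4.
Reading off the reduced rows gives p = 3/2, q = 3, r = 2, s = -1/2.

p = 3/2, q = 3, r = 2, s = -1/2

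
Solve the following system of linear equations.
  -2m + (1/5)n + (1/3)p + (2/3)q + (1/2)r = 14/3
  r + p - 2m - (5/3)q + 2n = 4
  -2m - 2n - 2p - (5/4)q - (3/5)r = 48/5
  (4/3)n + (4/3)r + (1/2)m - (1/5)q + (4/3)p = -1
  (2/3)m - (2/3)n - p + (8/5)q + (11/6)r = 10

Row-reduce the augmented matrix:
R1 ← R1 / (-2).
R2 ← R2 + 2·R1.
R3 ← R3 + 2·R1.
R4 ← R4 − 1/2·R1.
R5 ← R5 − 2/3·R1.
R2 ← R2 / (9/5).
R1 ← R1 + 1/10·R2.
R3 ← R3 + 11/5·R2.
R4 ← R4 − 83/60·R2.
R5 ← R5 + 3/5·R2.
R3 ← R3 / (-41/27).
R1 ← R1 + 7/54·R3.
R2 ← R2 − 10/27·R3.
R4 ← R4 − 293/324·R3.
R5 ← R5 + 2/3·R3.
R4 ← R4 / (-31879/29520).
R1 ← R1 + 55/984·R4.
R2 ← R2 + 605/246·R4.
R3 ← R3 − 515/164·R4.
R5 ← R5 − 11579/3690·R4.
R5 ← R5 / (4453127/956370).
R1 ← R1 + 35228/159395·R5.
R2 ← R2 + 103573/63758·R5.
R3 ← R3 − 414204/159395·R5.
R4 ← R4 + 23112/31879·R5.
Reading off the reduced rows gives m = -2, n = 0, p = -4, q = 0, r = 4.

m = -2, n = 0, p = -4, q = 0, r = 4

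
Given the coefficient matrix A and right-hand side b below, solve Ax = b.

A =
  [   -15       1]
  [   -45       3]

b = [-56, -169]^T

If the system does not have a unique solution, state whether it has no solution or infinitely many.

Row-reduce:
R1 ← R1 / (-15).
R2 ← R2 + 45·R1.
Row 2 reduces to 0 = -1, a contradiction. The system is inconsistent.

no solution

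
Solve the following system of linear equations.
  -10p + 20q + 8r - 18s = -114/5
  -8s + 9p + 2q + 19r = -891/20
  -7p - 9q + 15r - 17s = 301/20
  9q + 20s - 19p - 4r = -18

Row-reduce the augmented matrix:
R1 ← R1 / (-10).
R2 ← R2 − 9·R1.
R3 ← R3 + 7·R1.
R4 ← R4 + 19·R1.
R2 ← R2 / (20).
R1 ← R1 + 2·R2.
R3 ← R3 + 23·R2.
R4 ← R4 + 29·R2.
R3 ← R3 / (3953/100).
R1 ← R1 − 91/50·R3.
R2 ← R2 − 131/100·R3.
R4 ← R4 − 1879/100·R3.
R4 ← R4 / (136102/3953).
R1 ← R1 − 3415/3953·R4.
R2 ← R2 + 561/3953·R4.
R3 ← R3 + 3223/3953·R4.
Reading off the reduced rows gives p = -1, q = -2, r = -9/4, s = -7/5.

p = -1, q = -2, r = -9/4, s = -7/5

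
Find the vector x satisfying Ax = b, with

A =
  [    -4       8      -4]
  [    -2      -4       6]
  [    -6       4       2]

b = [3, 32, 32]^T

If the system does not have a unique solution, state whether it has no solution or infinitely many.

no solution

Row-reduce:
R1 ← R1 / (-4).
R2 ← R2 + 2·R1.
R3 ← R3 + 6·R1.
R2 ← R2 / (-8).
R1 ← R1 + 2·R2.
R3 ← R3 + 8·R2.
Row 3 reduces to 0 = -3, a contradiction. The system is inconsistent.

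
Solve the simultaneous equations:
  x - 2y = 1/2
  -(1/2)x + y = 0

no solution

Row-reduce:
R2 ← R2 + 1/2·R1.
Row 2 reduces to 0 = 1/4, a contradiction. The system is inconsistent.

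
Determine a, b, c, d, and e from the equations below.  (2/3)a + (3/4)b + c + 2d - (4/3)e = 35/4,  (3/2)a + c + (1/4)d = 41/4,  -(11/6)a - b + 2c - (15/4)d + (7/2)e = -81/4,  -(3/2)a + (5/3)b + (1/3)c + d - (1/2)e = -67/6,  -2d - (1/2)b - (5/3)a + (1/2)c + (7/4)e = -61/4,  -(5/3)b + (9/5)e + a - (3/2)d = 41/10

a = 6, b = -3, c = 1, d = 1, e = -3

Row-reduce the augmented matrix:
R1 ← R1 / (2/3).
R2 ← R2 − 3/2·R1.
R3 ← R3 + 11/6·R1.
R4 ← R4 + 3/2·R1.
R5 ← R5 + 5/3·R1.
R6 ← R6 − 1·R1.
R2 ← R2 / (-27/16).
R1 ← R1 − 9/8·R2.
R3 ← R3 − 17/16·R2.
R4 ← R4 − 161/48·R2.
R5 ← R5 − 11/8·R2.
R6 ← R6 + 67/24·R2.
R3 ← R3 / (107/27).
R1 ← R1 − 2/3·R3.
R2 ← R2 − 20/27·R3.
R4 ← R4 − 8/81·R3.
R5 ← R5 − 107/54·R3.
R6 ← R6 − 46/81·R3.
R4 ← R4 / (-3755/1284).
R1 ← R1 − 69/214·R4.
R2 ← R2 − 288/107·R4.
R3 ← R3 + 25/107·R4.
R6 ← R6 − 285/107·R4.
Swap R5 and R6.
R5 ← R5 / (26846/33795).
R1 ← R1 + 86/3755·R5.
R2 ← R2 − 1438/11265·R5.
R3 ← R3 − 1087/4506·R5.
R4 ← R4 + 9322/11265·R5.
R6 reduces to 0 = 0, so the extra equation is consistent.
Reading off the reduced rows gives a = 6, b = -3, c = 1, d = 1, e = -3.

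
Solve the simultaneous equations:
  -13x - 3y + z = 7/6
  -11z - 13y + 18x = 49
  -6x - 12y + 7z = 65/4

Row-reduce the augmented matrix:
R1 ← R1 / (-13).
R2 ← R2 − 18·R1.
R3 ← R3 + 6·R1.
R2 ← R2 / (-223/13).
R1 ← R1 − 3/13·R2.
R3 ← R3 + 138/13·R2.
R3 ← R3 / (2785/223).
R1 ← R1 + 46/223·R3.
R2 ← R2 − 125/223·R3.
Reading off the reduced rows gives x = 1/3, y = -9/4, z = -5/4.

x = 1/3, y = -9/4, z = -5/4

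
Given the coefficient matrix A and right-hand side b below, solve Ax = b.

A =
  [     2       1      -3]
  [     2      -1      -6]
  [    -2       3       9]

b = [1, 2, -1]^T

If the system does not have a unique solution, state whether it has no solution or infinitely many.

no solution

Row-reduce:
R1 ← R1 / (2).
R2 ← R2 − 2·R1.
R3 ← R3 + 2·R1.
R2 ← R2 / (-2).
R1 ← R1 − 1/2·R2.
R3 ← R3 − 4·R2.
Row 3 reduces to 0 = 2, a contradiction. The system is inconsistent.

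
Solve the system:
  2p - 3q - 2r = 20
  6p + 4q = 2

Row-reduce:
R1 ← R1 / (2).
R2 ← R2 − 6·R1.
R2 ← R2 / (13).
R1 ← R1 + 3/2·R2.
Rank is 2 with 3 unknowns, leaving r free.

infinitely many solutions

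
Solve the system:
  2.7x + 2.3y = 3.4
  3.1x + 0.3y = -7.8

Row-reduce the augmented matrix:
R1 ← R1 / (27/10).
R2 ← R2 − 31/10·R1.
R2 ← R2 / (-316/135).
R1 ← R1 − 23/27·R2.
Reading off the reduced rows gives x = -3, y = 5.

x = -3, y = 5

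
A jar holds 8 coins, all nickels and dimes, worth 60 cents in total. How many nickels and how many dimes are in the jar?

nickels: 4, dimes: 4

Let n = nickels, d = dimes.
  d + n = 8
  5n + 10d = 60
From equation 1: n = 8 − d.
Substitute into equation 2 and solve: d = 4.
Then n = 4.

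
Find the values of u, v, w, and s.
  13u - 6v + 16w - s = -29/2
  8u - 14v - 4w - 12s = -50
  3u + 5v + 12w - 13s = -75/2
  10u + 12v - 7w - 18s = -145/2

u = -3/2, v = 0, w = 1/2, s = 3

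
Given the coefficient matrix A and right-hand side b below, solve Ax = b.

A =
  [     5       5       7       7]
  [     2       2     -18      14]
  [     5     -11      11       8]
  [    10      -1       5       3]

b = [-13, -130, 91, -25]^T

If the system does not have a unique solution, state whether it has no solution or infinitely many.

x_1 = -6, x_2 = -5, x_3 = 6, x_4 = 0

Row-reduce the augmented matrix:
R1 ← R1 / (5).
R2 ← R2 − 2·R1.
R3 ← R3 − 5·R1.
R4 ← R4 − 10·R1.
Swap R2 and R3.
R2 ← R2 / (-16).
R1 ← R1 − 1·R2.
R4 ← R4 + 11·R2.
R3 ← R3 / (-104/5).
R1 ← R1 − 33/20·R3.
R2 ← R2 + 1/4·R3.
R4 ← R4 + 47/4·R3.
R4 ← R4 / (-3747/208).
R1 ← R1 − 489/208·R4.
R2 ← R2 + 41/208·R4.
R3 ← R3 + 7/13·R4.
Reading off the reduced rows gives x_1 = -6, x_2 = -5, x_3 = 6, x_4 = 0.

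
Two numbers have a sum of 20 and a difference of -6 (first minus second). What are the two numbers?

Let x = first number, y = second number.
  x + y = 20
  -y + x = -6
From equation 1: x = 20 − y.
Substitute into equation 2 and solve: y = 13.
Then x = 7.

first number: 7, second number: 13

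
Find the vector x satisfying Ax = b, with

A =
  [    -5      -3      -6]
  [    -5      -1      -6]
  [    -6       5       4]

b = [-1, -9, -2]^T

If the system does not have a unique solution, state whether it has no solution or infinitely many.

x_1 = -1, x_2 = -4, x_3 = 3

Row-reduce the augmented matrix:
R1 ← R1 / (-5).
R2 ← R2 + 5·R1.
R3 ← R3 + 6·R1.
R2 ← R2 / (2).
R1 ← R1 − 3/5·R2.
R3 ← R3 − 43/5·R2.
R3 ← R3 / (56/5).
R1 ← R1 − 6/5·R3.
Reading off the reduced rows gives x_1 = -1, x_2 = -4, x_3 = 3.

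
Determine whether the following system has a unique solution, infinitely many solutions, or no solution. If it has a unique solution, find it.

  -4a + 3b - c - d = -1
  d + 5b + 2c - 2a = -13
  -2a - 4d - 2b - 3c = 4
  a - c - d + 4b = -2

Row-reduce the augmented matrix:
R1 ← R1 / (-4).
R2 ← R2 + 2·R1.
R3 ← R3 + 2·R1.
R4 ← R4 − 1·R1.
R2 ← R2 / (7/2).
R1 ← R1 + 3/4·R2.
R3 ← R3 + 7/2·R2.
R4 ← R4 − 19/4·R2.
Swap R3 and R4.
R3 ← R3 / (-65/14).
R1 ← R1 − 11/14·R3.
R2 ← R2 − 5/7·R3.
R4 ← R4 / (-2).
R1 ← R1 − 1/65·R4.
R2 ← R2 + 1/13·R4.
R3 ← R3 − 46/65·R4.
Reading off the reduced rows gives a = 0, b = -1, c = -6, d = 4.

a = 0, b = -1, c = -6, d = 4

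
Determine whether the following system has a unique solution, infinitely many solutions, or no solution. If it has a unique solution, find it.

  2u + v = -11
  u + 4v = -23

From equation 1: v = -11 − 2·u.
Substitute into equation 2 and solve: u = -3.
Then v = -5.

u = -3, v = -5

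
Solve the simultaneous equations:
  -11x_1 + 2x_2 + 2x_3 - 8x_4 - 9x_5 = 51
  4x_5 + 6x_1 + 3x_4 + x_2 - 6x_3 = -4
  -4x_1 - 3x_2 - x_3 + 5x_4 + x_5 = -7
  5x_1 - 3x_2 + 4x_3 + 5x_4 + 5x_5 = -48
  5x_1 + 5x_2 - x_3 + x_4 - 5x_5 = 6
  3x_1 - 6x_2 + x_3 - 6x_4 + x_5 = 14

no solution

Row-reduce:
R1 ← R1 / (-11).
R2 ← R2 − 6·R1.
R3 ← R3 + 4·R1.
R4 ← R4 − 5·R1.
R5 ← R5 − 5·R1.
R6 ← R6 − 3·R1.
R2 ← R2 / (23/11).
R1 ← R1 + 2/11·R2.
R3 ← R3 + 41/11·R2.
R4 ← R4 + 23/11·R2.
R5 ← R5 − 65/11·R2.
R6 ← R6 + 60/11·R2.
R3 ← R3 / (-241/23).
R1 ← R1 + 14/23·R3.
R2 ← R2 + 54/23·R3.
R5 ← R5 − 317/23·R3.
R6 ← R6 + 259/23·R3.
Swap R4 and R5.
R4 ← R4 / (2030/241).
R1 ← R1 − 70/241·R4.
R2 ← R2 + 453/241·R4.
R3 ← R3 + 126/241·R4.
R6 ← R6 + 4248/241·R4.
Swap R5 and R6.
R5 ← R5 / (-13219/1015).
R1 ← R1 − 20/29·R5.
R2 ← R2 + 3463/2030·R5.
R3 ← R3 + 64/145·R5.
R4 ← R4 + 731/2030·R5.
Row 6 reduces to 0 = -1, a contradiction. The system is inconsistent.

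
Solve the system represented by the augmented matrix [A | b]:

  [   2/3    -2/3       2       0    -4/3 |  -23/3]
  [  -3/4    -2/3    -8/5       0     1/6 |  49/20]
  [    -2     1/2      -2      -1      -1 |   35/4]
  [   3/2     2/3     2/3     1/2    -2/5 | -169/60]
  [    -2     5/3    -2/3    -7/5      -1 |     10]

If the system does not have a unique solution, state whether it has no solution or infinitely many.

x_1 = -1, x_2 = 5/2, x_3 = -2, x_4 = -5/2, x_5 = 1

Row-reduce the augmented matrix:
R1 ← R1 / (2/3).
R2 ← R2 + 3/4·R1.
R3 ← R3 + 2·R1.
R4 ← R4 − 3/2·R1.
R5 ← R5 + 2·R1.
R2 ← R2 / (-17/12).
R1 ← R1 + 1·R2.
R3 ← R3 + 3/2·R2.
R4 ← R4 − 13/6·R2.
R5 ← R5 + 1/3·R2.
R3 ← R3 / (563/170).
R1 ← R1 − 216/85·R3.
R2 ← R2 + 39/85·R3.
R4 ← R4 + 724/255·R3.
R5 ← R5 − 1321/255·R3.
R4 ← R4 / (-1207/3378).
R1 ← R1 − 432/563·R4.
R2 ← R2 + 78/563·R4.
R3 ← R3 + 170/563·R4.
R5 ← R5 − 1387/8445·R4.
R5 ← R5 / (-20789/90525).
R1 ← R1 + 22374/6035·R5.
R2 ← R2 − 8566/6035·R5.
R3 ← R3 − 74/71·R5.
R4 ← R4 − 42486/6035·R5.
Reading off the reduced rows gives x_1 = -1, x_2 = 5/2, x_3 = -2, x_4 = -5/2, x_5 = 1.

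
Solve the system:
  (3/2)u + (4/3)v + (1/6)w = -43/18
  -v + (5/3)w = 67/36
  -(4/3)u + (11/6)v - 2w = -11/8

u = -1, v = -3/4, w = 2/3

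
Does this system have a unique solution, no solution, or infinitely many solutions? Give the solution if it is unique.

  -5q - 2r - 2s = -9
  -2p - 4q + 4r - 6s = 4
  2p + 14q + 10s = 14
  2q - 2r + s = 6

Row-reduce:
Swap R1 and R2.
R1 ← R1 / (-2).
R3 ← R3 − 2·R1.
R2 ← R2 / (-5).
R1 ← R1 − 2·R2.
R3 ← R3 − 10·R2.
R4 ← R4 − 2·R2.
Swap R3 and R4.
R3 ← R3 / (-14/5).
R1 ← R1 + 14/5·R3.
R2 ← R2 − 2/5·R3.
Rank is 3 with 4 unknowns, leaving s free.

infinitely many solutions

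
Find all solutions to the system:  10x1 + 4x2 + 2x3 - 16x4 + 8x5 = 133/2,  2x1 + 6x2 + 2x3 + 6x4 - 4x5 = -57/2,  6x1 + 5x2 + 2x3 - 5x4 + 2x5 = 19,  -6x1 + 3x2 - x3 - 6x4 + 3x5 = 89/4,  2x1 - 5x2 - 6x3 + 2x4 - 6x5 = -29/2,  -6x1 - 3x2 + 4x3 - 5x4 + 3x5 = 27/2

x1 = 1/2, x2 = 0, x3 = -5/4, x4 = -5/2, x5 = 3

Row-reduce the augmented matrix:
R1 ← R1 / (10).
R2 ← R2 − 2·R1.
R3 ← R3 − 6·R1.
R4 ← R4 + 6·R1.
R5 ← R5 − 2·R1.
R6 ← R6 + 6·R1.
R2 ← R2 / (26/5).
R1 ← R1 − 2/5·R2.
R3 ← R3 − 13/5·R2.
R4 ← R4 − 27/5·R2.
R5 ← R5 + 29/5·R2.
R6 ← R6 + 3/5·R2.
Swap R3 and R4.
R3 ← R3 / (-19/13).
R1 ← R1 − 1/13·R3.
R2 ← R2 − 4/13·R3.
R5 ← R5 + 60/13·R3.
R6 ← R6 − 70/13·R3.
Swap R4 and R5.
R4 ← R4 / (1803/19).
R1 ← R1 + 69/19·R4.
R2 ← R2 + 67/19·R4.
R3 ← R3 − 327/19·R4.
R6 ← R6 + 2018/19·R4.
Swap R5 and R6.
R5 ← R5 / (-3789/601).
R1 ← R1 + 137/601·R5.
R2 ← R2 + 194/601·R5.
R3 ← R3 − 597/601·R5.
R4 ← R4 + 360/601·R5.
R6 reduces to 0 = 0, so the extra equation is consistent.
Reading off the reduced rows gives x1 = 1/2, x2 = 0, x3 = -5/4, x4 = -5/2, x5 = 3.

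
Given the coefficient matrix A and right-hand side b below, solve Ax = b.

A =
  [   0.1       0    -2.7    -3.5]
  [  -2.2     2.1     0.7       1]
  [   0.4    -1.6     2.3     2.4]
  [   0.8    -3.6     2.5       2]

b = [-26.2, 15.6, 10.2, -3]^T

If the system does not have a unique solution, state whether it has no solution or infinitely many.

x_1 = 2, x_2 = 6, x_3 = 2, x_4 = 6

Row-reduce the augmented matrix:
R1 ← R1 / (1/10).
R2 ← R2 + 11/5·R1.
R3 ← R3 − 2/5·R1.
R4 ← R4 − 4/5·R1.
R2 ← R2 / (21/10).
R3 ← R3 + 8/5·R2.
R4 ← R4 + 18/5·R2.
R3 ← R3 / (-6641/210).
R1 ← R1 + 27·R3.
R2 ← R2 + 587/21·R3.
R4 ← R4 + 5357/70·R3.
R4 ← R4 / (5128/33205).
R1 ← R1 − 2897/6641·R4.
R2 ← R2 − 3292/6641·R4.
R3 ← R3 − 8716/6641·R4.
Reading off the reduced rows gives x_1 = 2, x_2 = 6, x_3 = 2, x_4 = 6.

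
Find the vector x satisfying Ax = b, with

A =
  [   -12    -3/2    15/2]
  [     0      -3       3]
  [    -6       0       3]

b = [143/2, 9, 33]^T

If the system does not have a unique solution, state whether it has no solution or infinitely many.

Row-reduce:
R1 ← R1 / (-12).
R3 ← R3 + 6·R1.
R2 ← R2 / (-3).
R1 ← R1 − 1/8·R2.
R3 ← R3 − 3/4·R2.
Row 3 reduces to 0 = -1/2, a contradiction. The system is inconsistent.

no solution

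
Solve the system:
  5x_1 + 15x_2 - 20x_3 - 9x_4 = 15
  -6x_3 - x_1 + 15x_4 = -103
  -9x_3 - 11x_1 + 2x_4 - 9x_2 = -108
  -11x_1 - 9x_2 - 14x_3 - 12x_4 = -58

x_1 = 4, x_2 = 2, x_3 = 4, x_4 = -5

Row-reduce the augmented matrix:
R1 ← R1 / (5).
R2 ← R2 + 1·R1.
R3 ← R3 + 11·R1.
R4 ← R4 + 11·R1.
R2 ← R2 / (3).
R1 ← R1 − 3·R2.
R3 ← R3 − 24·R2.
R4 ← R4 − 24·R2.
R3 ← R3 / (27).
R1 ← R1 − 6·R3.
R2 ← R2 + 10/3·R3.
R4 ← R4 − 22·R3.
R4 ← R4 / (-995/27).
R1 ← R1 − 559/45·R4.
R2 ← R2 + 4388/405·R4.
R3 ← R3 + 617/135·R4.
Reading off the reduced rows gives x_1 = 4, x_2 = 2, x_3 = 4, x_4 = -5.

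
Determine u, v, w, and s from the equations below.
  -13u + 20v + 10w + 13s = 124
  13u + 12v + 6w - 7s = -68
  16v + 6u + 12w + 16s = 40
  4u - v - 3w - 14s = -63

Row-reduce the augmented matrix:
R1 ← R1 / (-13).
R2 ← R2 − 13·R1.
R3 ← R3 − 6·R1.
R4 ← R4 − 4·R1.
R2 ← R2 / (32).
R1 ← R1 + 20/13·R2.
R3 ← R3 − 328/13·R2.
R4 ← R4 − 67/13·R2.
R3 ← R3 / (4).
R2 ← R2 − 1/2·R3.
R4 ← R4 + 5/2·R3.
R4 ← R4 / (-9/52).
R1 ← R1 + 37/52·R4.
R2 ← R2 + 205/104·R4.
R3 ← R3 − 449/104·R4.
Reading off the reduced rows gives u = -4, v = 3, w = -4, s = 4.

u = -4, v = 3, w = -4, s = 4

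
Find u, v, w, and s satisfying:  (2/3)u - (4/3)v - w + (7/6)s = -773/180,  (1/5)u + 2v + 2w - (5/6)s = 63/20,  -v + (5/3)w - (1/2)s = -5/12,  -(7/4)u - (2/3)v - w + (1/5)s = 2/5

Row-reduce the augmented matrix:
R1 ← R1 / (2/3).
R2 ← R2 − 1/5·R1.
R4 ← R4 + 7/4·R1.
R2 ← R2 / (12/5).
R1 ← R1 + 2·R2.
R3 ← R3 + 1·R2.
R4 ← R4 + 25/6·R2.
R3 ← R3 / (21/8).
R1 ← R1 − 5/12·R3.
R2 ← R2 − 23/24·R3.
R4 ← R4 − 53/144·R3.
R4 ← R4 / (91673/68040).
R1 ← R1 − 1045/1134·R4.
R2 ← R2 + 74/567·R4.
R3 ← R3 + 143/378·R4.
Reading off the reduced rows gives u = -2/3, v = 1, w = -2/5, s = -5/2.

u = -2/3, v = 1, w = -2/5, s = -5/2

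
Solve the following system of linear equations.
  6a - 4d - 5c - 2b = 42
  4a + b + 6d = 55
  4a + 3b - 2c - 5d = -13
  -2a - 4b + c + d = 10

Row-reduce the augmented matrix:
R1 ← R1 / (6).
R2 ← R2 − 4·R1.
R3 ← R3 − 4·R1.
R4 ← R4 + 2·R1.
R2 ← R2 / (7/3).
R1 ← R1 + 1/3·R2.
R3 ← R3 − 13/3·R2.
R4 ← R4 + 14/3·R2.
R3 ← R3 / (-34/7).
R1 ← R1 + 5/14·R3.
R2 ← R2 − 10/7·R3.
R4 ← R4 − 6·R3.
R4 ← R4 / (-98/17).
R1 ← R1 − 131/68·R4.
R2 ← R2 + 29/17·R4.
R3 ← R3 − 129/34·R4.
Reading off the reduced rows gives a = 6, b = -5, c = -4, d = 6.

a = 6, b = -5, c = -4, d = 6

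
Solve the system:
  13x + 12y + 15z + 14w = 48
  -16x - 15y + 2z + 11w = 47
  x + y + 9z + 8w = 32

Row-reduce:
R1 ← R1 / (13).
R2 ← R2 + 16·R1.
R3 ← R3 − 1·R1.
R2 ← R2 / (-3/13).
R1 ← R1 − 12/13·R2.
R3 ← R3 − 1/13·R2.
R3 ← R3 / (44/3).
R1 ← R1 − 83·R3.
R2 ← R2 + 266/3·R3.
Rank is 3 with 4 unknowns, leaving w free.

infinitely many solutions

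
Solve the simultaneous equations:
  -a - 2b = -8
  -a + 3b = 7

a = 2, b = 3

From equation 1: a = 8 − 2·b.
Substitute into equation 2 and solve: b = 3.
Then a = 2.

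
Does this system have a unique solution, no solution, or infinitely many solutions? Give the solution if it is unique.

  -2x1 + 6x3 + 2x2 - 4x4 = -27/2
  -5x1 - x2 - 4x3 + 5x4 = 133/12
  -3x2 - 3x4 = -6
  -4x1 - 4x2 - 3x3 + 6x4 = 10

Row-reduce the augmented matrix:
R1 ← R1 / (-2).
R2 ← R2 + 5·R1.
R4 ← R4 + 4·R1.
R2 ← R2 / (-6).
R1 ← R1 + 1·R2.
R3 ← R3 + 3·R2.
R4 ← R4 + 8·R2.
R3 ← R3 / (19/2).
R1 ← R1 − 1/6·R3.
R2 ← R2 − 19/6·R3.
R4 ← R4 − 31/3·R3.
R4 ← R4 / (103/19).
R1 ← R1 + 6/19·R4.
R2 ← R2 − 1·R4.
R3 ← R3 + 21/19·R4.
Reading off the reduced rows gives x1 = 1/4, x2 = 1/2, x3 = -4/3, x4 = 3/2.

x1 = 1/4, x2 = 1/2, x3 = -4/3, x4 = 3/2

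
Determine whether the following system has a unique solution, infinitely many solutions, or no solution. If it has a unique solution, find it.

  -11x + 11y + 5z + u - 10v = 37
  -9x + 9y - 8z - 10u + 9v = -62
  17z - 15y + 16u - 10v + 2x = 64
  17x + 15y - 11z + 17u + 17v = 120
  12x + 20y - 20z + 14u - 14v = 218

Row-reduce the augmented matrix:
R1 ← R1 / (-11).
R2 ← R2 + 9·R1.
R3 ← R3 − 2·R1.
R4 ← R4 − 17·R1.
R5 ← R5 − 12·R1.
Swap R2 and R3.
R2 ← R2 / (-13).
R1 ← R1 + 1·R2.
R4 ← R4 − 32·R2.
R5 ← R5 − 32·R2.
R3 ← R3 / (-133/11).
R1 ← R1 + 262/143·R3.
R2 ← R2 + 197/143·R3.
R4 ← R4 − 5836/143·R3.
R5 ← R5 − 384/13·R3.
R4 ← R4 / (5400/247).
R1 ← R1 − 75/247·R4.
R2 ← R2 + 3/247·R4.
R3 ← R3 − 17/19·R4.
R5 ← R5 − 7038/247·R4.
R5 ← R5 / (-5171/100).
R1 ← R1 + 29/24·R5.
R2 ← R2 + 619/600·R5.
R3 ← R3 + 4801/1800·R5.
R4 ← R4 − 2507/1800·R5.
Reading off the reduced rows gives x = 1, y = 2, z = -2, u = 6, v = -3.

x = 1, y = 2, z = -2, u = 6, v = -3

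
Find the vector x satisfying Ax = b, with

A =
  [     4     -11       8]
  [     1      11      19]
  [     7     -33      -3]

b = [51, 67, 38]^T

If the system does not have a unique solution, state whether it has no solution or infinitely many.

no solution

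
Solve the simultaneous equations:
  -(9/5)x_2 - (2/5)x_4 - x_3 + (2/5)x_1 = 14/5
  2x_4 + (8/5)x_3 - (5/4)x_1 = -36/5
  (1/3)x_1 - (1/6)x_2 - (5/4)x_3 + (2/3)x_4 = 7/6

Row-reduce:
R1 ← R1 / (2/5).
R2 ← R2 + 5/4·R1.
R3 ← R3 − 1/3·R1.
R2 ← R2 / (-45/8).
R1 ← R1 + 9/2·R2.
R3 ← R3 − 4/3·R2.
R3 ← R3 / (-2101/2700).
R1 ← R1 + 32/25·R3.
R2 ← R2 − 61/225·R3.
Rank is 3 with 4 unknowns, leaving x_4 free.

infinitely many solutions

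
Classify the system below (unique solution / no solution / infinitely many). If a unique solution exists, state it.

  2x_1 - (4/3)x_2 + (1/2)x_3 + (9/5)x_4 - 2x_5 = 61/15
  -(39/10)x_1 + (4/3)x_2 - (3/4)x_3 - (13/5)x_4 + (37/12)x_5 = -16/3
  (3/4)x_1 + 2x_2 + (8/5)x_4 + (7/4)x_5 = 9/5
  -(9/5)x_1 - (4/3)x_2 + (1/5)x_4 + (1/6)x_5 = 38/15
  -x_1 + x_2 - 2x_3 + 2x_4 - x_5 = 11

Row-reduce:
R1 ← R1 / (2).
R2 ← R2 + 39/10·R1.
R3 ← R3 − 3/4·R1.
R4 ← R4 + 9/5·R1.
R5 ← R5 + 1·R1.
R2 ← R2 / (-19/15).
R1 ← R1 + 2/3·R2.
R3 ← R3 − 5/2·R2.
R4 ← R4 + 38/15·R2.
R5 ← R5 − 1/3·R2.
R3 ← R3 / (39/152).
R1 ← R1 − 5/38·R3.
R2 ← R2 + 27/152·R3.
R5 ← R5 + 257/152·R3.
Swap R4 and R5.
R4 ← R4 / (3287/156).
R1 ← R1 + 38/39·R4.
R2 ← R2 − 303/260·R4.
R3 ← R3 − 2068/195·R4.
Row 5 reduces to 0 = 1, a contradiction. The system is inconsistent.

no solution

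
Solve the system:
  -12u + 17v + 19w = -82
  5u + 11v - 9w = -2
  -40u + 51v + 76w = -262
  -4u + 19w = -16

u = 4, v = -2, w = 0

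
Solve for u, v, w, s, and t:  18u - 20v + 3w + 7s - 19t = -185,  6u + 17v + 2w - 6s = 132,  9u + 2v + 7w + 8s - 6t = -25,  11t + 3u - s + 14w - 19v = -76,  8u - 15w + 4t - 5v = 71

u = 4, v = 6, w = -3, s = -2, t = 6

Row-reduce the augmented matrix:
R1 ← R1 / (18).
R2 ← R2 − 6·R1.
R3 ← R3 − 9·R1.
R4 ← R4 − 3·R1.
R5 ← R5 − 8·R1.
R2 ← R2 / (71/3).
R1 ← R1 + 10/9·R2.
R3 ← R3 − 12·R2.
R4 ← R4 + 47/3·R2.
R5 ← R5 − 35/9·R2.
R3 ← R3 / (709/142).
R1 ← R1 − 91/426·R3.
R2 ← R2 − 3/71·R3.
R4 ← R4 − 2011/142·R3.
R5 ← R5 + 3514/213·R3.
R4 ← R4 / (-22994/709).
R1 ← R1 + 799/2127·R4.
R2 ← R2 + 302/709·R4.
R3 ← R3 − 1239/709·R4.
R5 ← R5 − 57617/2127·R4.
R5 ← R5 / (310513/11497).
R1 ← R1 + 11195/11497·R5.
R2 ← R2 − 400/11497·R5.
R3 ← R3 − 11531/11497·R5.
R4 ← R4 + 6218/11497·R5.
Reading off the reduced rows gives u = 4, v = 6, w = -3, s = -2, t = 6.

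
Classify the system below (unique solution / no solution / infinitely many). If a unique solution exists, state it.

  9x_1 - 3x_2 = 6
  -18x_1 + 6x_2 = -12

infinitely many solutions

Row-reduce:
R1 ← R1 / (9).
R2 ← R2 + 18·R1.
Rank is 1 with 2 unknowns, leaving x_2 free.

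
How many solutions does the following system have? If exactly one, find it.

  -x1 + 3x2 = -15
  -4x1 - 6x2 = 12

Row-reduce the augmented matrix:
R1 ← R1 / (-1).
R2 ← R2 + 4·R1.
R2 ← R2 / (-18).
R1 ← R1 + 3·R2.
Reading off the reduced rows gives x1 = 3, x2 = -4.

x1 = 3, x2 = -4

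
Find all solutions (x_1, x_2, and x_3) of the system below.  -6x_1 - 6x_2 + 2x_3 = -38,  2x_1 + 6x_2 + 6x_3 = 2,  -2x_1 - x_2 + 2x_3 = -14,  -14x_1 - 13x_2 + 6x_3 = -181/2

Row-reduce:
R1 ← R1 / (-6).
R2 ← R2 − 2·R1.
R3 ← R3 + 2·R1.
R4 ← R4 + 14·R1.
R2 ← R2 / (4).
R1 ← R1 − 1·R2.
R3 ← R3 − 1·R2.
R4 ← R4 − 1·R2.
R3 ← R3 / (-1/3).
R1 ← R1 + 2·R3.
R2 ← R2 − 5/3·R3.
R4 ← R4 + 1/3·R3.
Row 4 reduces to 0 = -1/2, a contradiction. The system is inconsistent.

no solution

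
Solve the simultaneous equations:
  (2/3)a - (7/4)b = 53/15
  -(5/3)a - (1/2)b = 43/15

a = -1, b = -12/5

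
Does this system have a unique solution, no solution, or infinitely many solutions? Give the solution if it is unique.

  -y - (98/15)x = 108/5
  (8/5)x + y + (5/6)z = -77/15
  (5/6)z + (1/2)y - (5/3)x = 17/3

infinitely many solutions

Row-reduce:
R1 ← R1 / (-98/15).
R2 ← R2 − 8/5·R1.
R3 ← R3 + 5/3·R1.
R2 ← R2 / (37/49).
R1 ← R1 − 15/98·R2.
R3 ← R3 − 37/49·R2.
Rank is 2 with 3 unknowns, leaving z free.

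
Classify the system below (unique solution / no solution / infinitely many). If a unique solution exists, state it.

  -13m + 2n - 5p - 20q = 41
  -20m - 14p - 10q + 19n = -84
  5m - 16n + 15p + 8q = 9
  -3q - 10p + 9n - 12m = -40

Row-reduce the augmented matrix:
R1 ← R1 / (-13).
R2 ← R2 + 20·R1.
R3 ← R3 − 5·R1.
R4 ← R4 + 12·R1.
R2 ← R2 / (207/13).
R1 ← R1 + 2/13·R2.
R3 ← R3 + 198/13·R2.
R4 ← R4 − 93/13·R2.
R3 ← R3 / (162/23).
R1 ← R1 − 67/207·R3.
R2 ← R2 + 82/207·R3.
R4 ← R4 + 176/69·R3.
R4 ← R4 / (3265/243).
R1 ← R1 − 592/729·R4.
R2 ← R2 − 1778/729·R4.
R3 ← R3 − 232/81·R4.
Reading off the reduced rows gives m = 4, n = -6, p = -5, q = -4.

m = 4, n = -6, p = -5, q = -4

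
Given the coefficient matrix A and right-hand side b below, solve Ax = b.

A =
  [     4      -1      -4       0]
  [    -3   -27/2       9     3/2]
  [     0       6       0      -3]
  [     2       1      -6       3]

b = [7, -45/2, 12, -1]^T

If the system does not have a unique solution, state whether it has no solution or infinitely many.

infinitely many solutions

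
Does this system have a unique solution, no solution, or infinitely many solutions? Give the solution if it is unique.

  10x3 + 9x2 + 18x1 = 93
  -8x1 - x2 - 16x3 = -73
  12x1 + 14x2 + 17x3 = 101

x1 = 3, x2 = 1, x3 = 3

Row-reduce the augmented matrix:
R1 ← R1 / (18).
R2 ← R2 + 8·R1.
R3 ← R3 − 12·R1.
R2 ← R2 / (3).
R1 ← R1 − 1/2·R2.
R3 ← R3 − 8·R2.
R3 ← R3 / (1111/27).
R1 ← R1 − 67/27·R3.
R2 ← R2 + 104/27·R3.
Reading off the reduced rows gives x1 = 3, x2 = 1, x3 = 3.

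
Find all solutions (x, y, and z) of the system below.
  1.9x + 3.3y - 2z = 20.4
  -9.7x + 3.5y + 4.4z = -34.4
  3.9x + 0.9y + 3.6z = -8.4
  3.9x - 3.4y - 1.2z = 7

x = 2, y = 2, z = -5

Row-reduce the augmented matrix:
R1 ← R1 / (19/10).
R2 ← R2 + 97/10·R1.
R3 ← R3 − 39/10·R1.
R4 ← R4 − 39/10·R1.
R2 ← R2 / (1933/95).
R1 ← R1 − 33/19·R2.
R3 ← R3 + 558/95·R2.
R4 ← R4 + 1933/190·R2.
R3 ← R3 / (11652/1933).
R1 ← R1 + 1076/1933·R3.
R2 ← R2 + 552/1933·R3.
R4 reduces to 0 = 0, so the extra equation is consistent.
Reading off the reduced rows gives x = 2, y = 2, z = -5.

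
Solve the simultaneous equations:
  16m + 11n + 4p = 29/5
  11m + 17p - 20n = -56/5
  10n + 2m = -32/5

Row-reduce the augmented matrix:
R1 ← R1 / (16).
R2 ← R2 − 11·R1.
R3 ← R3 − 2·R1.
R2 ← R2 / (-441/16).
R1 ← R1 − 11/16·R2.
R3 ← R3 − 69/8·R2.
R3 ← R3 / (194/49).
R1 ← R1 − 89/147·R3.
R2 ← R2 + 76/147·R3.
Reading off the reduced rows gives m = 9/5, n = -1, p = -3.

m = 9/5, n = -1, p = -3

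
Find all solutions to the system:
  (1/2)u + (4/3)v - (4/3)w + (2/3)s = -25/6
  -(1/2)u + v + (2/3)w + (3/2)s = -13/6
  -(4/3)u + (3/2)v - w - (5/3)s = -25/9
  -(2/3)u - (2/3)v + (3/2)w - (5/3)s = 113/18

u = 7/3, v = 0, w = 3, s = -2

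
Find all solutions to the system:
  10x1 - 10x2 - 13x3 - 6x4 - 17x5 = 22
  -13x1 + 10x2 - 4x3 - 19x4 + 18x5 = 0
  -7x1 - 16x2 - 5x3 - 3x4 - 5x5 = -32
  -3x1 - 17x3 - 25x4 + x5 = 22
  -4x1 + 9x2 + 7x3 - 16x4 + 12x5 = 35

Row-reduce:
R1 ← R1 / (10).
R2 ← R2 + 13·R1.
R3 ← R3 + 7·R1.
R4 ← R4 + 3·R1.
R5 ← R5 + 4·R1.
R2 ← R2 / (-3).
R1 ← R1 + 1·R2.
R3 ← R3 + 23·R2.
R4 ← R4 + 3·R2.
R5 ← R5 − 5·R2.
R3 ← R3 / (2192/15).
R1 ← R1 − 17/3·R3.
R2 ← R2 − 209/30·R3.
R5 ← R5 + 991/30·R3.
Swap R4 and R5.
R4 ← R4 / (-40001/2192).
R1 ← R1 − 707/1096·R4.
R2 ← R2 + 1137/2192·R4.
R3 ← R3 − 1487/1096·R4.
Rank is 4 with 5 unknowns, leaving x5 free.

infinitely many solutions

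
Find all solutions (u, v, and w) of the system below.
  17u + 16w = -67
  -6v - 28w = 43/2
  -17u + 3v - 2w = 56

no solution

Row-reduce:
R1 ← R1 / (17).
R3 ← R3 + 17·R1.
R2 ← R2 / (-6).
R3 ← R3 − 3·R2.
Row 3 reduces to 0 = -1/4, a contradiction. The system is inconsistent.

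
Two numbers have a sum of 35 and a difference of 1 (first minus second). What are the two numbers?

first number: 18, second number: 17

Let x = first number, y = second number.
  x + y = 35
  x - y = 1
From equation 1: x = 35 − y.
Substitute into equation 2 and solve: y = 17.
Then x = 18.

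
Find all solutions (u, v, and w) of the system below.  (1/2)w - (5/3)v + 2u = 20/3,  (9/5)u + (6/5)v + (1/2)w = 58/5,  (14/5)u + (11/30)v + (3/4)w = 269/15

Row-reduce:
R1 ← R1 / (2).
R2 ← R2 − 9/5·R1.
R3 ← R3 − 14/5·R1.
R2 ← R2 / (27/10).
R1 ← R1 + 5/6·R2.
R3 ← R3 − 27/10·R2.
Row 3 reduces to 0 = 3, a contradiction. The system is inconsistent.

no solution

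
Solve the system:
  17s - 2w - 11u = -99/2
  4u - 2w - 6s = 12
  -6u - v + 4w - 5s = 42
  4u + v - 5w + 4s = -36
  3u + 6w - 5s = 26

no solution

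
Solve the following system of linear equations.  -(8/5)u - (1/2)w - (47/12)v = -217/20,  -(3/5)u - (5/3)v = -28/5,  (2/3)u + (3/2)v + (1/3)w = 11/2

no solution

Row-reduce:
R1 ← R1 / (-8/5).
R2 ← R2 + 3/5·R1.
R3 ← R3 − 2/3·R1.
R2 ← R2 / (-19/96).
R1 ← R1 − 235/96·R2.
R3 ← R3 + 19/144·R2.
Row 3 reduces to 0 = 2, a contradiction. The system is inconsistent.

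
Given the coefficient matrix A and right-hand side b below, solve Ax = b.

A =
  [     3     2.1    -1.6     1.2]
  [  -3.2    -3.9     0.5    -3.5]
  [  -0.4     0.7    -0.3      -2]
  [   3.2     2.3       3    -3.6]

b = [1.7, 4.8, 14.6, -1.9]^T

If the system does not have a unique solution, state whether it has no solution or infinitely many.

x_1 = -4, x_2 = 5, x_3 = -5, x_4 = -4

Row-reduce the augmented matrix:
R1 ← R1 / (3).
R2 ← R2 + 16/5·R1.
R3 ← R3 + 2/5·R1.
R4 ← R4 − 16/5·R1.
R2 ← R2 / (-83/50).
R1 ← R1 − 7/10·R2.
R3 ← R3 − 49/50·R2.
R4 ← R4 − 3/50·R2.
R3 ← R3 / (-1526/1245).
R1 ← R1 + 173/166·R3.
R2 ← R2 − 181/249·R3.
R4 ← R4 − 11611/2490·R3.
R4 ← R4 / (-517203/30520).
R1 ← R1 − 13079/6104·R4.
R2 ← R2 + 1621/3052·R4.
R3 ← R3 − 7845/3052·R4.
Reading off the reduced rows gives x_1 = -4, x_2 = 5, x_3 = -5, x_4 = -4.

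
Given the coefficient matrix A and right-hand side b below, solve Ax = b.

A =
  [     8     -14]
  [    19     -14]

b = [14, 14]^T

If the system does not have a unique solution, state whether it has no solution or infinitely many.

Row-reduce the augmented matrix:
R1 ← R1 / (8).
R2 ← R2 − 19·R1.
R2 ← R2 / (77/4).
R1 ← R1 + 7/4·R2.
Reading off the reduced rows gives x_1 = 0, x_2 = -1.

x_1 = 0, x_2 = -1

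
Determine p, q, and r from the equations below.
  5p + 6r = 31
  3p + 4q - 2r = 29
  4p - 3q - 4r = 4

p = 5, q = 4, r = 1

Row-reduce the augmented matrix:
R1 ← R1 / (5).
R2 ← R2 − 3·R1.
R3 ← R3 − 4·R1.
R2 ← R2 / (4).
R3 ← R3 + 3·R2.
R3 ← R3 / (-13).
R1 ← R1 − 6/5·R3.
R2 ← R2 + 7/5·R3.
Reading off the reduced rows gives p = 5, q = 4, r = 1.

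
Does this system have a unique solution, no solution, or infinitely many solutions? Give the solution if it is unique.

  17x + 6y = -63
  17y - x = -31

x = -3, y = -2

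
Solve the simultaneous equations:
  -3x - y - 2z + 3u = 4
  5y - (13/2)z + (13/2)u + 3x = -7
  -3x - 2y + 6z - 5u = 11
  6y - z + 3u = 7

no solution

Row-reduce:
R1 ← R1 / (-3).
R2 ← R2 − 3·R1.
R3 ← R3 + 3·R1.
R2 ← R2 / (4).
R1 ← R1 − 1/3·R2.
R3 ← R3 + 1·R2.
R4 ← R4 − 6·R2.
R3 ← R3 / (47/8).
R1 ← R1 − 11/8·R3.
R2 ← R2 + 17/8·R3.
R4 ← R4 − 47/4·R3.
Row 4 reduces to 0 = -1, a contradiction. The system is inconsistent.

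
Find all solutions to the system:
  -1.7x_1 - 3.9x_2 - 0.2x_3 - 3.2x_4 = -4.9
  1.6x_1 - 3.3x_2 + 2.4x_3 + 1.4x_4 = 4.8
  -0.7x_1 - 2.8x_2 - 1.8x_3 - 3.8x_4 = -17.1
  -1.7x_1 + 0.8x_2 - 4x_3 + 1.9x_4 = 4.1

x_1 = -5, x_2 = 0, x_3 = 3, x_4 = 4

Row-reduce the augmented matrix:
R1 ← R1 / (-17/10).
R2 ← R2 − 8/5·R1.
R3 ← R3 + 7/10·R1.
R4 ← R4 + 17/10·R1.
R2 ← R2 / (-237/34).
R1 ← R1 − 39/17·R2.
R3 ← R3 + 203/170·R2.
R4 ← R4 − 47/10·R2.
R3 ← R3 / (-12422/5925).
R1 ← R1 − 334/395·R3.
R2 ← R2 + 376/1185·R3.
R4 ← R4 + 13679/5925·R3.
R4 ← R4 / (400159/62110).
R1 ← R1 − 2870/6211·R4.
R2 ← R2 − 3510/6211·R4.
R3 ← R3 − 6536/6211·R4.
Reading off the reduced rows gives x_1 = -5, x_2 = 0, x_3 = 3, x_4 = 4.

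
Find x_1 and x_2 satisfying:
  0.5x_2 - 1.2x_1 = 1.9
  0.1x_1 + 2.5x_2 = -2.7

x_1 = -2, x_2 = -1

Row-reduce the augmented matrix:
R1 ← R1 / (-6/5).
R2 ← R2 − 1/10·R1.
R2 ← R2 / (61/24).
R1 ← R1 + 5/12·R2.
Reading off the reduced rows gives x_1 = -2, x_2 = -1.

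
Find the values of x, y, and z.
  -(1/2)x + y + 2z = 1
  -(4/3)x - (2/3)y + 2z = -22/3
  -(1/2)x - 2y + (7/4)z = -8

x = 4, y = 3, z = 0

Row-reduce the augmented matrix:
R1 ← R1 / (-1/2).
R2 ← R2 + 4/3·R1.
R3 ← R3 + 1/2·R1.
R2 ← R2 / (-10/3).
R1 ← R1 + 2·R2.
R3 ← R3 + 3·R2.
R3 ← R3 / (11/4).
R1 ← R1 + 2·R3.
R2 ← R2 − 1·R3.
Reading off the reduced rows gives x = 4, y = 3, z = 0.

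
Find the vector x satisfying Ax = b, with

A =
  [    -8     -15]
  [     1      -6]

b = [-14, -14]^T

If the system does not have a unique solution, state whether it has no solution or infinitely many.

From equation 2: x_1 = -14 + 6·x_2.
Substitute into equation 1 and solve: x_2 = 2.
Then x_1 = -2.

x_1 = -2, x_2 = 2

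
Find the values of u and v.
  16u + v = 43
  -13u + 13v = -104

From equation 1: v = 43 − 16·u.
Substitute into equation 2 and solve: u = 3.
Then v = -5.

u = 3, v = -5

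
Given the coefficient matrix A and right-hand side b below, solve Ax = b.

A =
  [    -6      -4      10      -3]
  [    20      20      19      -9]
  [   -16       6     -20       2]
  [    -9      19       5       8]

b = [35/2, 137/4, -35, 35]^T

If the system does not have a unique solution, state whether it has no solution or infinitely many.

x_1 = -1/4, x_2 = 1/2, x_3 = 9/4, x_4 = 3/2

Row-reduce the augmented matrix:
R1 ← R1 / (-6).
R2 ← R2 − 20·R1.
R3 ← R3 + 16·R1.
R4 ← R4 + 9·R1.
R2 ← R2 / (20/3).
R1 ← R1 − 2/3·R2.
R3 ← R3 − 50/3·R2.
R4 ← R4 − 25·R2.
R3 ← R3 / (-355/2).
R1 ← R1 + 69/10·R3.
R2 ← R2 − 157/20·R3.
R4 ← R4 + 825/4·R3.
R4 ← R4 / (2405/142).
R1 ← R1 − 117/710·R4.
R2 ← R2 + 109/355·R4.
R3 ← R3 + 23/71·R4.
Reading off the reduced rows gives x_1 = -1/4, x_2 = 1/2, x_3 = 9/4, x_4 = 3/2.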